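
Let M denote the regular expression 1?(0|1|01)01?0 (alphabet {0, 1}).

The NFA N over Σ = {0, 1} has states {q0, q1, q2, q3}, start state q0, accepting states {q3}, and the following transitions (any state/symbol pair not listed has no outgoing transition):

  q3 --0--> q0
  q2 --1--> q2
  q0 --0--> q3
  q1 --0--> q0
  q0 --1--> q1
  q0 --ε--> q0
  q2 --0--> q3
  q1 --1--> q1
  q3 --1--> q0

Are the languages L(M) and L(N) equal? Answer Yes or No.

The string 0010 is accepted by M but rejected by N.
So L(M) ≠ L(N).

No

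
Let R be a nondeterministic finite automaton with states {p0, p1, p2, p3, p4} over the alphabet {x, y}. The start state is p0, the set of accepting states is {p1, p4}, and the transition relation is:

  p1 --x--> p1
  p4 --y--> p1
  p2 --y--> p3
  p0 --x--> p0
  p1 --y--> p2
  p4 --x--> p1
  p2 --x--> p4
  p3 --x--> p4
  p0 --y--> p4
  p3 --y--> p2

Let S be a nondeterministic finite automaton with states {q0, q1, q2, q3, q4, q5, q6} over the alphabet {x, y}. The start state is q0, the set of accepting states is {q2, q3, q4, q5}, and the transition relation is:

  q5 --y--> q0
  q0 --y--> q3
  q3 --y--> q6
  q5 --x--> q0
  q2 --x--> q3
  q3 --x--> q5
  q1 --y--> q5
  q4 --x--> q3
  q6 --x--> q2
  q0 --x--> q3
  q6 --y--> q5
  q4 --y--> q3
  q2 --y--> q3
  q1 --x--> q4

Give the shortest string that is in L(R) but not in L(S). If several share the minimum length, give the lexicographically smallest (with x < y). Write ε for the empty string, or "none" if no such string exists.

The string xy is accepted by R but not by S.
No shorter string lies in the difference, and xy is the lexicographically first length-2 string in L(R) \ L(S).

xy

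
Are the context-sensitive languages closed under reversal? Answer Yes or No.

Yes

Reversing both sides of every production of a noncontracting (context-sensitive) grammar gives another noncontracting grammar, and it generates Lᴿ; equivalently an LBA can reverse its tape in place and then run the machine for L.
So the context-sensitive languages are closed under reversal.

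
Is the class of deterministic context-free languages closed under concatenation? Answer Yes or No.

No

Take L₁ = {ε, c} (finite, hence regular and DCFL) and L₂ = {c aⁿbⁿ : n≥0} ∪ {cc aⁿb²ⁿ : n≥0} (a DCFL: the number of leading c's tells the DPDA whether to pop one stack symbol per b or per two b's). Then L₁L₂ ∩ cca⁺b* = {cc aⁿbⁿ : n≥1} ∪ {cc aⁿb²ⁿ : n≥1}. If L₁L₂ were a DCFL, so would be this intersection with a regular set, and a DPDA for it started from its configuration after reading cc would accept {aⁿbⁿ : n≥1} ∪ {aⁿb²ⁿ : n≥1}, which no deterministic PDA accepts (a DPDA for it would have a single run on aⁿb²ⁿ, accepting after the prefix aⁿbⁿ and accepting again after n more b's; an ordinary PDA that simulates it on a's and b's and, at any moment when it is accepting, may switch to reading only a fresh letter d while feeding each d to the simulation as a b, would accept aⁱbʲdᵏ (k≥1) exactly when both aⁱbʲ and aⁱbʲ⁺ᵏ are in the language, i.e. its language intersected with the regular set a*b*d⁺ would be exactly {aⁿbⁿdⁿ : n≥1} — impossible, since context-free languages are closed under intersection with regular sets and {aⁿbⁿdⁿ} is not context-free). Hence L₁L₂ is not a DCFL.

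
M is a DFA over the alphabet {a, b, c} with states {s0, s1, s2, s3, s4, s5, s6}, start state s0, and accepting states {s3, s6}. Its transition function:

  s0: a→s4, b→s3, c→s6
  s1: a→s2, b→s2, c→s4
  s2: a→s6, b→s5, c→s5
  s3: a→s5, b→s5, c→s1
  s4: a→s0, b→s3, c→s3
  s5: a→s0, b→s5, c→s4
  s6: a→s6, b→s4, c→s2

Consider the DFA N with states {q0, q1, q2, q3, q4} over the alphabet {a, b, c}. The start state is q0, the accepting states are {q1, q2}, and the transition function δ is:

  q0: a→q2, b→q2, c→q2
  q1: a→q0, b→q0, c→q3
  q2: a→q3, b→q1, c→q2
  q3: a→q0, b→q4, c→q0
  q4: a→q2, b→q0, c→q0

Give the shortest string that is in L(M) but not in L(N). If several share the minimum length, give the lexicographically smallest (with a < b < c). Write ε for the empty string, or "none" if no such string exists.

ca

The string ca is accepted by M but not by N.
No shorter string lies in the difference, and ca is the lexicographically first length-2 string in L(M) \ L(N).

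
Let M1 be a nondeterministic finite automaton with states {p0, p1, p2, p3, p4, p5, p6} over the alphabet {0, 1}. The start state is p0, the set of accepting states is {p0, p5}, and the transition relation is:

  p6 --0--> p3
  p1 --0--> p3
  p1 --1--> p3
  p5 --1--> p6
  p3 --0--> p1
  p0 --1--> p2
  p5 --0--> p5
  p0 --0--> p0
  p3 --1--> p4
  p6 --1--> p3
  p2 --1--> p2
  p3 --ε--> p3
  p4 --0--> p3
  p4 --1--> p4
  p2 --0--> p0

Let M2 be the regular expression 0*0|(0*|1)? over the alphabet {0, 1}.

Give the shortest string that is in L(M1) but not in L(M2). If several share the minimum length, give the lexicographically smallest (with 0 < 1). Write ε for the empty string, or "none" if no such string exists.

10

The string 10 is accepted by M1 but not by M2.
No shorter string lies in the difference, and 10 is the lexicographically first length-2 string in L(M1) \ L(M2).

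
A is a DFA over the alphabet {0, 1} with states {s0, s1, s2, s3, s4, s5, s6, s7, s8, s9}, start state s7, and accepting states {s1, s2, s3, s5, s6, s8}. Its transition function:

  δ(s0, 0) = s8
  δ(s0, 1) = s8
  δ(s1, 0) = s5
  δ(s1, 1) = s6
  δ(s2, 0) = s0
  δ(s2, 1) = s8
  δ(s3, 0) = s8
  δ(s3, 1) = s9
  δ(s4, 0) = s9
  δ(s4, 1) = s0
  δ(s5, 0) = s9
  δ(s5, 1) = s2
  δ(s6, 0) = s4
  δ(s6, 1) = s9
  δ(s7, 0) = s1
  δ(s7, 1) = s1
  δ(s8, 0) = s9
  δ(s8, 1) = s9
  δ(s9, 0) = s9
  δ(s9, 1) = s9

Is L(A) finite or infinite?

finite

The useful states (reachable from s7 and able to reach an accepting state) are {s0, s1, s2, s4, s5, s6, s7, s8}.
Restricted to these states the transition graph has no cycle, so every accepting path has bounded length and L is finite.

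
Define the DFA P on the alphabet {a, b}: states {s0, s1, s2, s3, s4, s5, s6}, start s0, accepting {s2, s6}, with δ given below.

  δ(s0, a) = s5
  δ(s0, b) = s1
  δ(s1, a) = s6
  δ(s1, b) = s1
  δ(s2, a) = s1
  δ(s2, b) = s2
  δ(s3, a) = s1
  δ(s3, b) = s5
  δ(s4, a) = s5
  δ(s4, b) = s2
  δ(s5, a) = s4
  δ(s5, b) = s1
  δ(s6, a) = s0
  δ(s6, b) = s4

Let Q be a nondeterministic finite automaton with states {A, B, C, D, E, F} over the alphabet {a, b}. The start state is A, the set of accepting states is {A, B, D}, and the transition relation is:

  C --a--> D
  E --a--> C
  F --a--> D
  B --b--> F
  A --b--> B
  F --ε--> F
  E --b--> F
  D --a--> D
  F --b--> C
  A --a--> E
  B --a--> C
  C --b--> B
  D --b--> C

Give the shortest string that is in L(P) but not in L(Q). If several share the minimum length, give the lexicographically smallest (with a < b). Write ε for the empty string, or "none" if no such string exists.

The string ba is accepted by P but not by Q.
No shorter string lies in the difference, and ba is the lexicographically first length-2 string in L(P) \ L(Q).

ba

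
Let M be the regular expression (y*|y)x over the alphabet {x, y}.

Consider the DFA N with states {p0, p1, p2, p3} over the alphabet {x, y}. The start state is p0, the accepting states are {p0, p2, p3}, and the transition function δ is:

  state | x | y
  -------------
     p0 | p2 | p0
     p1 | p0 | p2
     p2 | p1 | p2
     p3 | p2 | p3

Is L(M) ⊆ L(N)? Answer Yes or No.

Converting the expression M to a DFA (subset construction, then merging equivalent states) gives the minimal DFA with states {m0, m1, m2}, start state m0, accepting states {m1} and transitions m0: x→m1, y→m0; m1: x→m2, y→m2; m2: x→m2, y→m2.
Exploring the product automaton M × N from the start pair (m0, p0), following both machines on each input symbol, reaches 5 state pairs: (m0, p0), (m1, p2), (m2, p1), (m2, p2), (m2, p0).
M accepts in {m1} and N accepts in {p0, p2, p3}. The reachable pairs whose M-component is accepting are (m1, p2); in each of them the N-component is accepting too, so the product for L(M) \ L(N) (M-component accepting, N-component rejecting) has no reachable accepting pair and the difference is empty.
Hence every string in L(M) is also in L(N).

Yes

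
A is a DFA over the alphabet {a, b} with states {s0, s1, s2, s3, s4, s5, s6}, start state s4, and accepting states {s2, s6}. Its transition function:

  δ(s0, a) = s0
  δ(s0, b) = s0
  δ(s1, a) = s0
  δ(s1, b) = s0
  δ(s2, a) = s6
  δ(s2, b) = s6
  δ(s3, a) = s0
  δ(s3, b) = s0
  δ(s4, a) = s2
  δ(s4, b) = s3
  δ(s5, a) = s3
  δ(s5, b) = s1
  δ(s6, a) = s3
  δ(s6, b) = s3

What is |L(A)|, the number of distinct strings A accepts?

3

The useful subgraph on states {s2, s4, s6} is acyclic, so L(A) is finite; the longest accepting path visits 3 useful states, giving maximum string length 2.
Counting accepting paths from s4 by length: 1 of length 1, 2 of length 2. Total 3.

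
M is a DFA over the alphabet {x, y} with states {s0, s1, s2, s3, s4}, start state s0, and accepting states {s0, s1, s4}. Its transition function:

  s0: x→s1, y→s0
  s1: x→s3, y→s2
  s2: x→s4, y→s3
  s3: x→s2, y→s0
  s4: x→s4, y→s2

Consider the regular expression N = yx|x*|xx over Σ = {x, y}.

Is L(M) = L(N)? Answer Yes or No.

The string y is accepted by M but rejected by N.
So L(M) ≠ L(N).

No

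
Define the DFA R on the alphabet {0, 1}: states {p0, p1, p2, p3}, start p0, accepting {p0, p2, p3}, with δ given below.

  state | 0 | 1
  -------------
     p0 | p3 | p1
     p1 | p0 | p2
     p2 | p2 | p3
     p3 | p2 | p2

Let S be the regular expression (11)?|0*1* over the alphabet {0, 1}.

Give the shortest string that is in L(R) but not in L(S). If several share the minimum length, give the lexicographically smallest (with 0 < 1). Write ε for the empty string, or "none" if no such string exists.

10

The string 10 is accepted by R but not by S.
No shorter string lies in the difference, and 10 is the lexicographically first length-2 string in L(R) \ L(S).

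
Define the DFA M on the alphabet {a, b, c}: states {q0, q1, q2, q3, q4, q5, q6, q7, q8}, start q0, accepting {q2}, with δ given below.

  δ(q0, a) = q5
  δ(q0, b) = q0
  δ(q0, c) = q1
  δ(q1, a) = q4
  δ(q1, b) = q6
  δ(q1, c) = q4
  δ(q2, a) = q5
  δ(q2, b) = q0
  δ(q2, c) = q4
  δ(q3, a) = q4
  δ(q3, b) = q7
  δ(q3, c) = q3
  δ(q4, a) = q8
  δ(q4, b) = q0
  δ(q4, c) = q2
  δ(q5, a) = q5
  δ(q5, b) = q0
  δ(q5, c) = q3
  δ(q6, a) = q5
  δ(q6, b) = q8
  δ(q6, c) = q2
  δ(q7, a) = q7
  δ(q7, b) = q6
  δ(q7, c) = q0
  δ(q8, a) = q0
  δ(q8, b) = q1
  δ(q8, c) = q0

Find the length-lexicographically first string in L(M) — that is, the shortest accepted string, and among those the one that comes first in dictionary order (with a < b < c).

A breadth-first search from q0 reaches an accepting state first via the path q0 → q1 → q4 → q2 on input cac.
No string of length < 3 is accepted (BFS exhausts all shorter strings without reaching an accepting state), and cac is the lexicographically least accepting string of length 3.

cac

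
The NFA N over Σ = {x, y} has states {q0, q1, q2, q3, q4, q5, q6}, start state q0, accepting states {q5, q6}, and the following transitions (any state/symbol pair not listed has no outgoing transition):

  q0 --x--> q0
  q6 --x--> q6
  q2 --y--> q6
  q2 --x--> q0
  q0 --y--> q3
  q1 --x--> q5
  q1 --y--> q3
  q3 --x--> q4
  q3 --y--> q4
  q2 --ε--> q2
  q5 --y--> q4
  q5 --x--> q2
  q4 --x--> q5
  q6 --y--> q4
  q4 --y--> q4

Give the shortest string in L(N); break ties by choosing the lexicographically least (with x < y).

A breadth-first search from q0 reaches an accepting state first via the path q0 → q3 → q4 → q5 on input yxx.
No string of length < 3 is accepted (BFS exhausts all shorter strings without reaching an accepting state), and yxx is the lexicographically least accepting string of length 3.

yxx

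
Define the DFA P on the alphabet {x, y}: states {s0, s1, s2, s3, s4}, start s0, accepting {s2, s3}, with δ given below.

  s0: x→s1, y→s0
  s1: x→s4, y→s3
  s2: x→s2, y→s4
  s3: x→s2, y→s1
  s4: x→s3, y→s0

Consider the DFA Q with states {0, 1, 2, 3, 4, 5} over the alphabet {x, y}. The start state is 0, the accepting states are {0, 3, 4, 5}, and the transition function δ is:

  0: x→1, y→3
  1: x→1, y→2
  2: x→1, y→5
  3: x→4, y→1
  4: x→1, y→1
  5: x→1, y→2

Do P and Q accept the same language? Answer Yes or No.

No

The string xy is accepted by P but rejected by Q.
So L(P) ≠ L(Q).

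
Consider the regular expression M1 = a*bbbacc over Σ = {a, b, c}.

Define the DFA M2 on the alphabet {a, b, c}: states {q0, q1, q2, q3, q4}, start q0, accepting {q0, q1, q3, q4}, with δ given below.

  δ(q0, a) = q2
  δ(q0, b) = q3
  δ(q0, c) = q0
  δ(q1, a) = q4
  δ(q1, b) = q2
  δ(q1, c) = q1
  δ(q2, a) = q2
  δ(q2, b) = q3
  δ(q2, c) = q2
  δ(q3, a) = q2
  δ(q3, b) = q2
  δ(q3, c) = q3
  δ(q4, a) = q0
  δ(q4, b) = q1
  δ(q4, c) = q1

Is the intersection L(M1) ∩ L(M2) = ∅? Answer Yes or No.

Yes

Converting the expression M1 to a DFA (subset construction, then merging equivalent states) gives the minimal DFA with states {r0, r1, r2, r3, r4, r5, r6, r7}, start state r0, accepting states {r7} and transitions r0: a→r0, b→r1, c→r2; r1: a→r2, b→r3, c→r2; r2: a→r2, b→r2, c→r2; r3: a→r2, b→r4, c→r2; r4: a→r5, b→r2, c→r2; r5: a→r2, b→r2, c→r6; r6: a→r2, b→r2, c→r7; r7: a→r2, b→r2, c→r2.
Exploring the product automaton M1 × M2 from the start pair (r0, q0), following both machines on each input symbol, reaches 11 state pairs: (r0, q0), (r0, q2), (r1, q3), (r2, q0), (r2, q2), (r3, q2), (r2, q3), (r4, q3), (r5, q2), (r6, q2), (r7, q2).
M1 accepts in {r7} and M2 accepts in {q0, q1, q3, q4}; no reachable pair has both components accepting, so no string drives both machines to acceptance simultaneously and L(M1) ∩ L(M2) = ∅.
So no string is accepted by both, and the intersection is empty.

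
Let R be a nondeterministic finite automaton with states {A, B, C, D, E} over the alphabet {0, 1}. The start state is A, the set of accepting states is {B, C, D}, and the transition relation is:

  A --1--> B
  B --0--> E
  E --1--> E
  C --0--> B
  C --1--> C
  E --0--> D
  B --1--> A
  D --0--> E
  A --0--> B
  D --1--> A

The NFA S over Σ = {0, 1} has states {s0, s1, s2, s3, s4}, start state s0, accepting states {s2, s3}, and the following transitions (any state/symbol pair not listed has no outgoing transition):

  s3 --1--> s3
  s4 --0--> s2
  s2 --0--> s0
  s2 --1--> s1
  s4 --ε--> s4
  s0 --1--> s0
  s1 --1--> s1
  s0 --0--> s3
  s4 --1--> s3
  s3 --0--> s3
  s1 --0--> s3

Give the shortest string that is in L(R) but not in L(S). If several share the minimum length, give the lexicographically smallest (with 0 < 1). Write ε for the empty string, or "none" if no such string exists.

1

The string 1 is accepted by R but not by S.
No shorter string lies in the difference, and 1 is the lexicographically first length-1 string in L(R) \ L(S).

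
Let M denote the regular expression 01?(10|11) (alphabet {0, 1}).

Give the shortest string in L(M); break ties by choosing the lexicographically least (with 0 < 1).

By inspection of the expression, no string of length less than 3 matches, and 010 is the lexicographically first match of length 3.

010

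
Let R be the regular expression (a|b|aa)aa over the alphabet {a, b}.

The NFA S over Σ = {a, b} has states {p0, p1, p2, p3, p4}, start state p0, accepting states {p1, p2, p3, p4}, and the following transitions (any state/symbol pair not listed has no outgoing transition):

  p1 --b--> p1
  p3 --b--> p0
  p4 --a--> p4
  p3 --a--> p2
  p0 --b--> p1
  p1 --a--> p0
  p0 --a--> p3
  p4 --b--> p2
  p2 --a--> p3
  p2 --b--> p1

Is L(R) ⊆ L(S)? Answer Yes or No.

Converting the expression R to a DFA (subset construction, then merging equivalent states) gives the minimal DFA with states {r0, r1, r2, r3, r4, r5, r6, r7}, start state r0, accepting states {r6, r7} and transitions r0: a→r1, b→r2; r1: a→r3, b→r4; r2: a→r5, b→r4; r3: a→r6, b→r4; r4: a→r4, b→r4; r5: a→r7, b→r4; r6: a→r7, b→r4; r7: a→r4, b→r4.
Exploring the product automaton R × S from the start pair (r0, p0), following both machines on each input symbol, reaches 12 state pairs: (r0, p0), (r1, p3), (r2, p1), (r3, p2), (r4, p0), (r5, p0), (r4, p1), (r6, p3), (r4, p3), (r7, p3), (r7, p2), (r4, p2).
R accepts in {r6, r7} and S accepts in {p1, p2, p3, p4}. The reachable pairs whose R-component is accepting are (r6, p3), (r7, p3), (r7, p2); in each of them the S-component is accepting too, so the product for L(R) \ L(S) (R-component accepting, S-component rejecting) has no reachable accepting pair and the difference is empty.
Hence every string in L(R) is also in L(S).

Yes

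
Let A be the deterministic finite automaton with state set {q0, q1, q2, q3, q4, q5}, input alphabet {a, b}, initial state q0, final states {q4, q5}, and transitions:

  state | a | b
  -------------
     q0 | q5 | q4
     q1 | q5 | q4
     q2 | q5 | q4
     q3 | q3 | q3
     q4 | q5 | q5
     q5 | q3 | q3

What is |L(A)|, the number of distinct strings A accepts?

The useful subgraph on states {q0, q4, q5} is acyclic, so L(A) is finite; the longest accepting path visits 3 useful states, giving maximum string length 2.
Counting accepting paths from q0 by length: 2 of length 1, 2 of length 2. Total 4.

4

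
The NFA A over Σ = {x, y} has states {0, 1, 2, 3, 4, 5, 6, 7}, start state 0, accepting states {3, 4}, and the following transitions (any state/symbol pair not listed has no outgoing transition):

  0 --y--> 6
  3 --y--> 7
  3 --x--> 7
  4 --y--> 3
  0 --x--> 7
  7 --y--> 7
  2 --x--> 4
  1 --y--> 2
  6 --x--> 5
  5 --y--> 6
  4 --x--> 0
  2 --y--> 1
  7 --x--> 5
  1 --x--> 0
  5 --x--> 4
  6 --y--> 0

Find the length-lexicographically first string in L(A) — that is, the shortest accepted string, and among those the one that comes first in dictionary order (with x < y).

A breadth-first search from 0 reaches an accepting state first via the path 0 → 7 → 5 → 4 on input xxx.
No string of length < 3 is accepted (BFS exhausts all shorter strings without reaching an accepting state), and xxx is the lexicographically least accepting string of length 3.

xxx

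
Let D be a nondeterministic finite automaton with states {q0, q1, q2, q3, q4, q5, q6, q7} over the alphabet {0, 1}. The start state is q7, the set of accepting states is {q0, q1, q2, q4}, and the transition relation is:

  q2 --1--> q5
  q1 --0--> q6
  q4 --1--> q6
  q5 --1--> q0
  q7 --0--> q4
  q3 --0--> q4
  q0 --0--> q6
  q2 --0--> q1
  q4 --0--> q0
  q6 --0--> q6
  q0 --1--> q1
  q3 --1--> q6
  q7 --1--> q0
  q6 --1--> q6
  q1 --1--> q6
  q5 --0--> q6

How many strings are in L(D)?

The useful subgraph on states {q0, q1, q4, q7} is acyclic, so L(D) is finite; the longest accepting path visits 4 useful states, giving maximum string length 3.
Counting accepting paths from q7 by length: 2 of length 1, 2 of length 2, 1 of length 3. Total 5.

5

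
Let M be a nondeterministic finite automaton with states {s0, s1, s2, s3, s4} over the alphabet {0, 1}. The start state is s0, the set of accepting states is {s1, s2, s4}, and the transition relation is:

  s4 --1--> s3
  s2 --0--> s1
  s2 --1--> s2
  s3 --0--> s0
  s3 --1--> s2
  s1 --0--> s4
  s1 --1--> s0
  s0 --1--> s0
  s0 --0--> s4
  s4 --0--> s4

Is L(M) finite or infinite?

State s0 is reachable from the start and can reach an accepting state, and it lies on the cycle s0 → s0.
Traversing that cycle any number of times yields accepted strings of unbounded length, so the language is infinite.

infinite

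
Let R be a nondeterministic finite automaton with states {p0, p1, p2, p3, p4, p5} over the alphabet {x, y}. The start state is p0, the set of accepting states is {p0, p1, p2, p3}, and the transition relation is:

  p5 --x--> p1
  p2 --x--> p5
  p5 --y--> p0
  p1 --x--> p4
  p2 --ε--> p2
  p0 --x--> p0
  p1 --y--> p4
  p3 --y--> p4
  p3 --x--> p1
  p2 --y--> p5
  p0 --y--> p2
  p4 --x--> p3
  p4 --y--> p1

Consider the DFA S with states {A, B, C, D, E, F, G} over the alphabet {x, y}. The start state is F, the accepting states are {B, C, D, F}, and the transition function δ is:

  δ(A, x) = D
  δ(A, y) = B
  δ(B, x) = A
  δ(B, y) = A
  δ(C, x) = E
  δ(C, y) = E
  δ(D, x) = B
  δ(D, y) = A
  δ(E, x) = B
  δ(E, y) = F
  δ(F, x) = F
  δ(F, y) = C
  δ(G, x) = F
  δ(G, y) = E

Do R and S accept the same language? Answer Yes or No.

Yes

Exploring the product automaton R × S from the start pair (p0, F), following both machines on each input symbol, reaches 6 state pairs: (p0, F), (p2, C), (p5, E), (p1, B), (p4, A), (p3, D).
R accepts in {p0, p1, p2, p3} and S accepts in {B, C, D, F}. In every reachable pair the two components are either both accepting — (p0, F), (p2, C), (p1, B), (p3, D) — or both non-accepting, so no string is accepted by exactly one of the machines: L(R) \ L(S) and L(S) \ L(R) are both empty.
Hence every string is accepted by R iff it is accepted by S, and the two languages coincide.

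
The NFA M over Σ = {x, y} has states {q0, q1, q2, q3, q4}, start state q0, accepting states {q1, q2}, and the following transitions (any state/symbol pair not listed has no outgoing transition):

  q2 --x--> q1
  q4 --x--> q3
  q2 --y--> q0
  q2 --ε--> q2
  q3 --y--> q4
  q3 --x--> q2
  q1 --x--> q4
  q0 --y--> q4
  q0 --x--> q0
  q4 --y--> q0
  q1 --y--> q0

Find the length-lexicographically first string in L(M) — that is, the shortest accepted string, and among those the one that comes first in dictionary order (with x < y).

A breadth-first search from q0 reaches an accepting state first via the path q0 → q4 → q3 → q2 on input yxx.
No string of length < 3 is accepted (BFS exhausts all shorter strings without reaching an accepting state), and yxx is the lexicographically least accepting string of length 3.

yxx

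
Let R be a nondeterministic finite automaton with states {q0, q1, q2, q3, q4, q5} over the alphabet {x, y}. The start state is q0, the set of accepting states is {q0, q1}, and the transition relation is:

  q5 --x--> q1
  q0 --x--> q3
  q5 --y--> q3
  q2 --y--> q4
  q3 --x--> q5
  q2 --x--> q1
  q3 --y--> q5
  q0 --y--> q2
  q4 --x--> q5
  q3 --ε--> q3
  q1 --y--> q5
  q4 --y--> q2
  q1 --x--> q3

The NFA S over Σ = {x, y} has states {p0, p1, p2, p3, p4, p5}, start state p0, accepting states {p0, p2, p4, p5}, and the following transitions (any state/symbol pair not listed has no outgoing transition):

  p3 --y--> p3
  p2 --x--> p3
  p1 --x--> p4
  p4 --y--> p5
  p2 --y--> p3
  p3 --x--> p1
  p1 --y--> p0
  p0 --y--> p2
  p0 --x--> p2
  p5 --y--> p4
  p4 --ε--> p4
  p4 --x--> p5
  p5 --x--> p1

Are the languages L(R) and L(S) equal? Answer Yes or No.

No

The string yx is accepted by R but rejected by S.
So L(R) ≠ L(S).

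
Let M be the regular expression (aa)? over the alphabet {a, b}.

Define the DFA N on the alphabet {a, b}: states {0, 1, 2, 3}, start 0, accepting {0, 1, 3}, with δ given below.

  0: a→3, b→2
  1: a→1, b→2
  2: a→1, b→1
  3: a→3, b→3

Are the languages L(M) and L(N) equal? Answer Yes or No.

The string a is accepted by N but rejected by M.
So L(M) ≠ L(N).

No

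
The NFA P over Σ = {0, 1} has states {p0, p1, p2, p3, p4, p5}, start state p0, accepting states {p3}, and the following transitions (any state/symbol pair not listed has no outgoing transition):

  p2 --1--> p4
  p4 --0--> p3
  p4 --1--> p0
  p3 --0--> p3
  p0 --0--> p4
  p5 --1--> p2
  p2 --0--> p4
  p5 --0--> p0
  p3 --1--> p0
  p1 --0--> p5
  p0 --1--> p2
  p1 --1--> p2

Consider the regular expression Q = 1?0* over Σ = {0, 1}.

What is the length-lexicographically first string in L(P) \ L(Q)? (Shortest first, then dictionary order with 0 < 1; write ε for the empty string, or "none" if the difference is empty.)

110

The string 110 is accepted by P but not by Q.
No shorter string lies in the difference, and 110 is the lexicographically first length-3 string in L(P) \ L(Q).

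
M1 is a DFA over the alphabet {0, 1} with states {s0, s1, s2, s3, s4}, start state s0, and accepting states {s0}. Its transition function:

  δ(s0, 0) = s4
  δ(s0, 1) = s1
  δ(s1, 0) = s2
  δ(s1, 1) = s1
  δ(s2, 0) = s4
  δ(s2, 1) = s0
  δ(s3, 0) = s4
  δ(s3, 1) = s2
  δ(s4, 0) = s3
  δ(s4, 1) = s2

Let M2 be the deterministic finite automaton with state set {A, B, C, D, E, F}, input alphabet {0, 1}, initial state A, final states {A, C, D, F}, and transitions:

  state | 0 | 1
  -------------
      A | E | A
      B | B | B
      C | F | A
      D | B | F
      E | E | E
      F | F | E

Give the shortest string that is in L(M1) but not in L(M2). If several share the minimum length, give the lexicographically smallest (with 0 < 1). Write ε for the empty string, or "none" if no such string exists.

011

The string 011 is accepted by M1 but not by M2.
No shorter string lies in the difference, and 011 is the lexicographically first length-3 string in L(M1) \ L(M2).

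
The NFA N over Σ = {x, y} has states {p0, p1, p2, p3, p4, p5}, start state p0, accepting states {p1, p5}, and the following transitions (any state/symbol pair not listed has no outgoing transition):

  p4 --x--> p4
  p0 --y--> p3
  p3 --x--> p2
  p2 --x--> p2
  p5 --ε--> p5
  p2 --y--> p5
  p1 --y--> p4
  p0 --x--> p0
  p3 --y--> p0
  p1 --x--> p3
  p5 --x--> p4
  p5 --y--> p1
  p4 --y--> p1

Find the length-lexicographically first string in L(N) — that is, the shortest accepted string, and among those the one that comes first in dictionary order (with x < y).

A breadth-first search from p0 reaches an accepting state first via the path p0 → p3 → p2 → p5 on input yxy.
No string of length < 3 is accepted (BFS exhausts all shorter strings without reaching an accepting state), and yxy is the lexicographically least accepting string of length 3.

yxy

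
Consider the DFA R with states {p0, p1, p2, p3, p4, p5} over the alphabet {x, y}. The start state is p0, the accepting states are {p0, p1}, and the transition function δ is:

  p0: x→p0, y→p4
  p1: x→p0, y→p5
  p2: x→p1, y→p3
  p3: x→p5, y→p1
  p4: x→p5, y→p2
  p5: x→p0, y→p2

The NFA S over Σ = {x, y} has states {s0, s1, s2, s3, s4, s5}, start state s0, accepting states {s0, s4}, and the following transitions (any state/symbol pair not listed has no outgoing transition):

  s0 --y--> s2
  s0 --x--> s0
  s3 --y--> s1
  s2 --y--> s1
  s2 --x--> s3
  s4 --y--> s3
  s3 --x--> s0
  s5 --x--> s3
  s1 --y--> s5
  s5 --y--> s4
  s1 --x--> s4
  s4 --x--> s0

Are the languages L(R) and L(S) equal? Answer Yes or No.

Yes

Exploring the product automaton R × S from the start pair (p0, s0), following both machines on each input symbol, reaches 6 state pairs: (p0, s0), (p4, s2), (p5, s3), (p2, s1), (p1, s4), (p3, s5).
R accepts in {p0, p1} and S accepts in {s0, s4}. In every reachable pair the two components are either both accepting — (p0, s0), (p1, s4) — or both non-accepting, so no string is accepted by exactly one of the machines: L(R) \ L(S) and L(S) \ L(R) are both empty.
Hence every string is accepted by R iff it is accepted by S, and the two languages coincide.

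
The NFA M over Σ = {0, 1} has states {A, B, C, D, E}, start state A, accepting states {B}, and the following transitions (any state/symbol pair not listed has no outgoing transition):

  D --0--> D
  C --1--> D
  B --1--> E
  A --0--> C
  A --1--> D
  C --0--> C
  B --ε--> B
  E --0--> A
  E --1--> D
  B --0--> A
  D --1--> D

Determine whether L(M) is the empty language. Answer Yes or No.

Yes

The states reachable from the start state are {A, C, D}.
None of the accepting states {B} is reachable, so no string is accepted and L(M) = ∅.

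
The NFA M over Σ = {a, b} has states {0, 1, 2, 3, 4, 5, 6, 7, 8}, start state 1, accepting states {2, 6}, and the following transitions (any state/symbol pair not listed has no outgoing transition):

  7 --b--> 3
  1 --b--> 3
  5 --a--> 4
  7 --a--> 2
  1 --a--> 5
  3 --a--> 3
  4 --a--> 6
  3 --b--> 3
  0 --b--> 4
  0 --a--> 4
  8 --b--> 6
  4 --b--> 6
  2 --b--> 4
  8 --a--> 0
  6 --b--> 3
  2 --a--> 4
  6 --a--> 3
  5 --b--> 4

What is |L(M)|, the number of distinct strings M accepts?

The useful subgraph on states {1, 4, 5, 6} is acyclic, so L(M) is finite; the longest accepting path visits 4 useful states, giving maximum string length 3.
Counting accepting paths from 1 by length: 4 of length 3. Total 4.

4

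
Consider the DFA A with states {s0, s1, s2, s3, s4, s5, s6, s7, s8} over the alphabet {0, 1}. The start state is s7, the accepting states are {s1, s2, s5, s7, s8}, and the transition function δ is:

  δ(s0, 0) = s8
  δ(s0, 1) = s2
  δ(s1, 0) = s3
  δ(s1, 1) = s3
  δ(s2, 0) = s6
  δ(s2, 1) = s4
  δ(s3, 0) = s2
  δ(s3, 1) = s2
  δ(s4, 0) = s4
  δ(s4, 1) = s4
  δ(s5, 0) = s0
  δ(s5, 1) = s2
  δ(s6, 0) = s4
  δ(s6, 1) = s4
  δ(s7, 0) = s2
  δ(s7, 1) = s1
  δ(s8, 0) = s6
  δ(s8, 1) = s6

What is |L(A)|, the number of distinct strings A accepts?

7

The useful subgraph on states {s1, s2, s3, s7} is acyclic, so L(A) is finite; the longest accepting path visits 4 useful states, giving maximum string length 3.
Counting accepting paths from s7 by length: 1 of length 0, 2 of length 1, 4 of length 3. Total 7.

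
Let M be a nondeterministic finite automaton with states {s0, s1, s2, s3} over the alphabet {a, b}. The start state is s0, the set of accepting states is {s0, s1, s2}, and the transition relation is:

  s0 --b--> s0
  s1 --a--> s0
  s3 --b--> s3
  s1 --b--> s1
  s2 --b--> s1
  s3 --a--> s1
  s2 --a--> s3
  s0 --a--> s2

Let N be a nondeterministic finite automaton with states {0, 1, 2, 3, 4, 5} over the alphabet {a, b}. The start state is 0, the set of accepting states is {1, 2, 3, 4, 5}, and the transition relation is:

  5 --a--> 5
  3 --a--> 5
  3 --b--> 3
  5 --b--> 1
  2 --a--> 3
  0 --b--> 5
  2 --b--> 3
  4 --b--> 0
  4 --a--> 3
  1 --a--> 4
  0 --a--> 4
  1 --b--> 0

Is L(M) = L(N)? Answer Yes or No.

No

The empty string ε is accepted by M but rejected by N.
So L(M) ≠ L(N).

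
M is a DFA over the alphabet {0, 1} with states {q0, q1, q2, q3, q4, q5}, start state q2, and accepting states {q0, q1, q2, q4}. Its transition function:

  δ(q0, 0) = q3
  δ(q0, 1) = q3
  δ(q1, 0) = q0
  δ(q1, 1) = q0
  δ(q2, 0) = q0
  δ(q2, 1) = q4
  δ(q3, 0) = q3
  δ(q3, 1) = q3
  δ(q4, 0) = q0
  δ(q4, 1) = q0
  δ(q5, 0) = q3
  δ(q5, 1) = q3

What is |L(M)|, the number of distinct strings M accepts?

5

The useful subgraph on states {q0, q2, q4} is acyclic, so L(M) is finite; the longest accepting path visits 3 useful states, giving maximum string length 2.
Counting accepting paths from q2 by length: 1 of length 0, 2 of length 1, 2 of length 2. Total 5.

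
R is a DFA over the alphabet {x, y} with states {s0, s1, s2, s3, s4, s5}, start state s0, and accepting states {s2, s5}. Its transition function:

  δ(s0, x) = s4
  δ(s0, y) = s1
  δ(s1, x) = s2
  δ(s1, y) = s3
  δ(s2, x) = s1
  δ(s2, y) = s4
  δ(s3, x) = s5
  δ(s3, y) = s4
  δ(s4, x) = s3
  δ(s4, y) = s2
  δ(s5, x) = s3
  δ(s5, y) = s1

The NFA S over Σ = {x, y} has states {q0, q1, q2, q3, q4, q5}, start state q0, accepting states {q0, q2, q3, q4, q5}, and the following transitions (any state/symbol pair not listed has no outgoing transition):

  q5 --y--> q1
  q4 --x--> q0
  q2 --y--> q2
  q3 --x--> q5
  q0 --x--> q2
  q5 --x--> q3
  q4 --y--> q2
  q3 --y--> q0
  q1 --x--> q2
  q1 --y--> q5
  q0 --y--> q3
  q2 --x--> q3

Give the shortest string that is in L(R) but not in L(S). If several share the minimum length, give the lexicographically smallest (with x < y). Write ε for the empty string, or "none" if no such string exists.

xxyyxyyy

The string xxyyxyyy is accepted by R but not by S.
No shorter string lies in the difference, and xxyyxyyy is the lexicographically first length-8 string in L(R) \ L(S).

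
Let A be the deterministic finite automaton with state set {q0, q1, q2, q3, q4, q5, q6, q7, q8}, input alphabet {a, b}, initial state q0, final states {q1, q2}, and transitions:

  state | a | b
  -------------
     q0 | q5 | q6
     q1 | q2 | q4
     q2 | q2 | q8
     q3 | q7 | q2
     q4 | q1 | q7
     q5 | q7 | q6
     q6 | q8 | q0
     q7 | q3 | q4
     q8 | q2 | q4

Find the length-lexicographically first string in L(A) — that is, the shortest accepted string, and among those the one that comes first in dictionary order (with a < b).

baa

A breadth-first search from q0 reaches an accepting state first via the path q0 → q6 → q8 → q2 on input baa.
No string of length < 3 is accepted (BFS exhausts all shorter strings without reaching an accepting state), and baa is the lexicographically least accepting string of length 3.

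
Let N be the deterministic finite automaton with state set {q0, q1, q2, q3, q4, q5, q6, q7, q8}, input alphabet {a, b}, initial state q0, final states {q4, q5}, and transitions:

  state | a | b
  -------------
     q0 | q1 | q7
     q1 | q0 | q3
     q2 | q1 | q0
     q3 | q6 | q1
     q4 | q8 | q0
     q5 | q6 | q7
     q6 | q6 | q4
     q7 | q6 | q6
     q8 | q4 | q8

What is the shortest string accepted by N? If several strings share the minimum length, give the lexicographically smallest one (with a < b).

A breadth-first search from q0 reaches an accepting state first via the path q0 → q7 → q6 → q4 on input bab.
No string of length < 3 is accepted (BFS exhausts all shorter strings without reaching an accepting state), and bab is the lexicographically least accepting string of length 3.

bab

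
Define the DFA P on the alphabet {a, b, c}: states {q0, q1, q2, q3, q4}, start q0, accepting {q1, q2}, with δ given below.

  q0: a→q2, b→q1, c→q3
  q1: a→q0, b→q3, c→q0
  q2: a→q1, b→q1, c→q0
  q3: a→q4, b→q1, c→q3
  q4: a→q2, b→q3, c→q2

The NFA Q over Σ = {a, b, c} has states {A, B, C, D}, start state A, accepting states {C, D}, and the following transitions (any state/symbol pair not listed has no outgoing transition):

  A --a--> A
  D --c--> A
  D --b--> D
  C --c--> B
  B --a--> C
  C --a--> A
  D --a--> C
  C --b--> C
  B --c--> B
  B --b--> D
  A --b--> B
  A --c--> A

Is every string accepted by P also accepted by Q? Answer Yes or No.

No

The string a is in L(P) but not in L(Q).
So L(P) ⊄ L(Q).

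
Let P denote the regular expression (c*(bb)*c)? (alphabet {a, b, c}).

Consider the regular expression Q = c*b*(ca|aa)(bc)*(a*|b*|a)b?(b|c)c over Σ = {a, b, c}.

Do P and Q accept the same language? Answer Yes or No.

The empty string ε is accepted by P but rejected by Q.
So L(P) ≠ L(Q).

No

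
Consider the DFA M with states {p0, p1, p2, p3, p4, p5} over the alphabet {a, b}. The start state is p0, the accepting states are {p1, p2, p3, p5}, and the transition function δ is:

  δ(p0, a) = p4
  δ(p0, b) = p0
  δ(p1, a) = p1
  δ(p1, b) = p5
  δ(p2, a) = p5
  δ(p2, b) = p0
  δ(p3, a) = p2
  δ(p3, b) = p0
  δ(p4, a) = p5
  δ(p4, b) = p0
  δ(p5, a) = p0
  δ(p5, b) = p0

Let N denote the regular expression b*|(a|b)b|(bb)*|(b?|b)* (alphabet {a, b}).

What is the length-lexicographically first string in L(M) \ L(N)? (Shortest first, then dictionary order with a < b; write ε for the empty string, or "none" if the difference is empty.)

The string aa is accepted by M but not by N.
No shorter string lies in the difference, and aa is the lexicographically first length-2 string in L(M) \ L(N).

aa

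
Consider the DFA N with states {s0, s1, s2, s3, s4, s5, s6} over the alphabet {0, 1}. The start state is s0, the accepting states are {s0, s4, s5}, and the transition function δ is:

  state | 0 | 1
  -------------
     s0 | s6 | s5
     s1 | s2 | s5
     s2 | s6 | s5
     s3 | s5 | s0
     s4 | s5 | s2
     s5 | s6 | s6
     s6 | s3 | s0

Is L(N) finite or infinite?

State s0 is reachable from the start and can reach an accepting state, and it lies on the cycle s0 → s5 → s6 → s0.
Traversing that cycle any number of times yields accepted strings of unbounded length, so the language is infinite.

infinite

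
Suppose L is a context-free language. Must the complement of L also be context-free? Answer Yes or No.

CFLs are closed under union, so if they were also closed under complement they would be closed under intersection by De Morgan (L₁ ∩ L₂ is the complement of the union of the complements). But {aⁿbⁿcᵐ} ∩ {aᵐbⁿcⁿ} = {aⁿbⁿcⁿ} is not context-free although both operands are.

No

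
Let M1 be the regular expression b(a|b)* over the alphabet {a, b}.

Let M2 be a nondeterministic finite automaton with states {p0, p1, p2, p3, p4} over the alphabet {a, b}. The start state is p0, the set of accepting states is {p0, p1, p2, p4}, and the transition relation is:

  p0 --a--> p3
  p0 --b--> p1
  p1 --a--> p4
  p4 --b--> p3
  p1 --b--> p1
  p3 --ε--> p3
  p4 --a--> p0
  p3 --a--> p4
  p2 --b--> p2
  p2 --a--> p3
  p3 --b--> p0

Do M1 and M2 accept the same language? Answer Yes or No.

The string bab is accepted by M1 but rejected by M2.
So L(M1) ≠ L(M2).

No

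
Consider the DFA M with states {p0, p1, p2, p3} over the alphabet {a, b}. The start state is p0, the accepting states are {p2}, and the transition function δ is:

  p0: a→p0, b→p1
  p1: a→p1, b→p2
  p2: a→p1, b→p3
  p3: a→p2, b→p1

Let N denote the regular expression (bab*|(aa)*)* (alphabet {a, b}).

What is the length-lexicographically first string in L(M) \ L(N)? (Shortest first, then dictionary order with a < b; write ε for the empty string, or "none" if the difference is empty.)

bb

The string bb is accepted by M but not by N.
No shorter string lies in the difference, and bb is the lexicographically first length-2 string in L(M) \ L(N).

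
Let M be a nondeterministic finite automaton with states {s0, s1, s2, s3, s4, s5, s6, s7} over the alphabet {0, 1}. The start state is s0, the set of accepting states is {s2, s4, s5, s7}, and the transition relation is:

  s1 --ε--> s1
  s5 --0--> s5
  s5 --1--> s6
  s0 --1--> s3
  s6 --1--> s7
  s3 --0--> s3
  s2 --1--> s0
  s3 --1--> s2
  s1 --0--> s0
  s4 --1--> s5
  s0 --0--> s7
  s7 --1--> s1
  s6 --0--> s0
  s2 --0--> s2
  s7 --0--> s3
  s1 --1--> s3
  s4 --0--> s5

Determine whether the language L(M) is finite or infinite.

State s0 is reachable from the start and can reach an accepting state, and it lies on the cycle s0 → s3 → s2 → s0.
Traversing that cycle any number of times yields accepted strings of unbounded length, so the language is infinite.

infinite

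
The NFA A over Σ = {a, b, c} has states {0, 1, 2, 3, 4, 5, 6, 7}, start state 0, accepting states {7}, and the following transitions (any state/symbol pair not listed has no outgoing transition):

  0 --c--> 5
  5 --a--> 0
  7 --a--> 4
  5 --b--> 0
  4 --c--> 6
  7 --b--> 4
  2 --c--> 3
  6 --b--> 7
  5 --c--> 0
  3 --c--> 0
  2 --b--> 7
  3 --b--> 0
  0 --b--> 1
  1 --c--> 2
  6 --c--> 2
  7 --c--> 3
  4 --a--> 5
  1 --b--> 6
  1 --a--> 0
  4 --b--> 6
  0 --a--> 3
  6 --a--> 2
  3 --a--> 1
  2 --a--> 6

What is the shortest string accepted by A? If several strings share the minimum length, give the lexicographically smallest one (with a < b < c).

bbb

A breadth-first search from 0 reaches an accepting state first via the path 0 → 1 → 6 → 7 on input bbb.
No string of length < 3 is accepted (BFS exhausts all shorter strings without reaching an accepting state), and bbb is the lexicographically least accepting string of length 3.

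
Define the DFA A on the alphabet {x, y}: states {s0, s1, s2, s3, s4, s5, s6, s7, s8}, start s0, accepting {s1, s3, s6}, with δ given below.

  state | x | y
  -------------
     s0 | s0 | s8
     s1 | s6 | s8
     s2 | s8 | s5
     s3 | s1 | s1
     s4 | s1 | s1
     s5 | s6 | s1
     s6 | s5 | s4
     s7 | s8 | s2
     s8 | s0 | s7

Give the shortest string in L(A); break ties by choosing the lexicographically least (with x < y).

A breadth-first search from s0 reaches an accepting state first via the path s0 → s8 → s7 → s2 → s5 → s6 on input yyyyx.
No string of length < 5 is accepted (BFS exhausts all shorter strings without reaching an accepting state), and yyyyx is the lexicographically least accepting string of length 5.

yyyyx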